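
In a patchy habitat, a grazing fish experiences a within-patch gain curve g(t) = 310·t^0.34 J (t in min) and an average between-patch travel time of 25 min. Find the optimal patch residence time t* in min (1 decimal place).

Maximise g(t)/(T+t): set derivative to zero → g'(t)(T+t) = g(t).
g'(t) = 0.34·310·t^-0.66. Setting 0.34·310·t^-0.66 = 310·t^0.34/(25+t) gives 0.34(25+t) = t, so 0.66·t = 0.34×25.
t* = 0.34×25/0.66 = 12.88 min.

12.9 min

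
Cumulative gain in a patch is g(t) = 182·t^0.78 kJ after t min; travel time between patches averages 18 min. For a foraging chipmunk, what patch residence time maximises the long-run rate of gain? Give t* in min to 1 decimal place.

63.8 min

Maximise g(t)/(T+t): set derivative to zero → g'(t)(T+t) = g(t).
g'(t) = 0.78·182·t^-0.22. Setting 0.78·182·t^-0.22 = 182·t^0.78/(18+t) gives 0.78(18+t) = t, so 0.22·t = 0.78×18.
t* = 0.78×18/0.22 = 63.82 min.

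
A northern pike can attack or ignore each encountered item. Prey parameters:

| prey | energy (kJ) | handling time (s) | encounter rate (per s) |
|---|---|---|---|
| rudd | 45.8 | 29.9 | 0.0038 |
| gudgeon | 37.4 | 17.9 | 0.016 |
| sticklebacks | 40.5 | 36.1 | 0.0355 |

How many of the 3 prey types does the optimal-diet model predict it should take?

E/h in descending order: gudgeon 2.09, rudd 1.53, sticklebacks 1.12 kJ/s. The optimal diet is the largest prefix of this list for which every included type satisfies E_i/h_i > R on the types above it.
Rate on top 1: 0.4652. rudd: 1.53 > 0.4652 → include.
Rate on top 2: 0.5517. sticklebacks: 1.12 > 0.5517 → include.
Optimal diet: gudgeon, rudd, sticklebacks — 3 of 3 types.

3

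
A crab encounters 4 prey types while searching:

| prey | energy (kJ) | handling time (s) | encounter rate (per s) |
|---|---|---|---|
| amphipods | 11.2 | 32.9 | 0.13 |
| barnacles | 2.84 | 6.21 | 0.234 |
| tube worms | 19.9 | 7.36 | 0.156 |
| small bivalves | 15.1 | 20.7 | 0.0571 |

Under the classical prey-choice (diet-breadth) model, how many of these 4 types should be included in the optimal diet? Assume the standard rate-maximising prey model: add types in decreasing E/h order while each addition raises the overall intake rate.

E/h in descending order: tube worms 2.7, small bivalves 0.729, barnacles 0.457, amphipods 0.34 kJ/s. The optimal diet is the largest prefix of this list for which every included type satisfies E_i/h_i > R on the types above it.
Rate on top 1: 1.445. small bivalves: 0.729 < 1.445 → exclude; stop.
Optimal diet: tube worms — 1 of 4 types.

1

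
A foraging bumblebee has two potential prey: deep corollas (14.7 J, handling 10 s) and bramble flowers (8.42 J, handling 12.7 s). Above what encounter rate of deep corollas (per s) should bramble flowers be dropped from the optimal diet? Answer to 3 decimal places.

The zero-one rule: include bramble flowers iff E₂/h₂ > λE₁/(1+λh₁). Equality gives the switch point.
λE₁h₂ = E₂ + λE₂h₁ ⇒ λ = E₂/(E₁h₂ − E₂h₁) = 8.42/(186.7 − 84.2) = 0.08215 per s.

0.082 per s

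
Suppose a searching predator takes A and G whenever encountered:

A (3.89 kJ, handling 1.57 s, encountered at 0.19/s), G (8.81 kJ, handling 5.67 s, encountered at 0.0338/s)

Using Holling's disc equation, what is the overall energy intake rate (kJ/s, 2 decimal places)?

Energy encountered per unit search time: 0.19×3.89 + 0.0338×8.81 = 1.037 kJ/s.
Handling time per unit search time: 0.19×1.57 + 0.0338×5.67 = 0.4899.
Rate = 1.037/(1 + 0.4899) = 0.6959 kJ/s.

0.70 kJ/s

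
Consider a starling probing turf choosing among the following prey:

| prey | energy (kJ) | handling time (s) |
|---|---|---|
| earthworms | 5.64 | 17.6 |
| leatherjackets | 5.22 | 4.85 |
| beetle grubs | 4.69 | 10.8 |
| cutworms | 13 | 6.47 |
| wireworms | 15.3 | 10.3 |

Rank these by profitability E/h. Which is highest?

Profitability E/h (kJ/s): earthworms = 5.64/17.6 = 0.32, leatherjackets = 5.22/4.85 = 1.08, beetle grubs = 4.69/10.8 = 0.434, cutworms = 13/6.47 = 2.01, wireworms = 15.3/10.3 = 1.49.
Ranked: cutworms > wireworms > leatherjackets > beetle grubs > earthworms.

cutworms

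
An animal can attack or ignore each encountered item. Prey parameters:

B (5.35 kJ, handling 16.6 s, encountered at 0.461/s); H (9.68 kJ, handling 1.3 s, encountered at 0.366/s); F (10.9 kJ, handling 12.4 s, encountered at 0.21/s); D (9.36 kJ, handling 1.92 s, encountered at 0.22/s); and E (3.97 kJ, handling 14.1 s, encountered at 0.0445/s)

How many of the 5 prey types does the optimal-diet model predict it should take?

Profitabilities (E/h, kJ/s): H 7.45, D 4.88, F 0.879, B 0.322, E 0.282. Add prey in this order while the next type's profitability exceeds the intake rate on those already taken.
Rate on top 1: 2.401. D: 4.88 > 2.401 → include.
Rate on top 2: 2.951. F: 0.879 < 2.951 → exclude; stop.
Optimal diet: H, D — 2 of 5 types.

2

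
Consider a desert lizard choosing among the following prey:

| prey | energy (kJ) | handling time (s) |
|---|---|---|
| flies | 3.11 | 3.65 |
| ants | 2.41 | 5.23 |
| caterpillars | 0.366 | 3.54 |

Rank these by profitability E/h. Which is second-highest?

ants

Profitability E/h (kJ/s): flies = 3.11/3.65 = 0.852, ants = 2.41/5.23 = 0.461, caterpillars = 0.366/3.54 = 0.103.
Ranked: flies > ants > caterpillars.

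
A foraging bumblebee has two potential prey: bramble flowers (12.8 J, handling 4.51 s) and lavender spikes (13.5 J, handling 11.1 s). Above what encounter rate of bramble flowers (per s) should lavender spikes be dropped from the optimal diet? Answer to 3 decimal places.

At the threshold, the rate on bramble flowers alone equals the profitability of lavender spikes: λ·12.8/(1 + λ·4.51) = 13.5/11.1 = 1.216.
Rearranging, λ(12.8 − 1.216×4.51) = 1.216, so λ = 1.216/7.315 = 0.1663 per s.

0.166 per s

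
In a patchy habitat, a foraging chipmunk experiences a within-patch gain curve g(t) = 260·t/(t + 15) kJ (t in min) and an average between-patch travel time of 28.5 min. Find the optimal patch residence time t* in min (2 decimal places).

20.68 min

By the marginal value theorem, leave when the instantaneous gain rate g'(t) equals the habitat-wide average g(t)/(T + t).
g'(t) = 260·15/(t + 15)². Setting 260·15/(t+15)² = 260t/[(t+15)(28.5+t)] gives 15(28.5+t) = t(t+15), so t² = 15×28.5 = 427.5.
t* = √427.5 = 20.68 min.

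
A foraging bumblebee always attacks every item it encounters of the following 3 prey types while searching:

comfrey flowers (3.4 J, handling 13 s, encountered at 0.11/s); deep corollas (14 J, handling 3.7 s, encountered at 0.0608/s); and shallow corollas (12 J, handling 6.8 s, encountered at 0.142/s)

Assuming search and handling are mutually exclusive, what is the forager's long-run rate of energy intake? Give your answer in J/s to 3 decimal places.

Energy encountered per unit search time: 0.11×3.4 + 0.0608×14 + 0.142×12 = 2.929 J/s.
Handling time per unit search time: 0.11×13 + 0.0608×3.7 + 0.142×6.8 = 2.621.
Rate = 2.929/(1 + 2.621) = 0.809 J/s.

0.809 J/s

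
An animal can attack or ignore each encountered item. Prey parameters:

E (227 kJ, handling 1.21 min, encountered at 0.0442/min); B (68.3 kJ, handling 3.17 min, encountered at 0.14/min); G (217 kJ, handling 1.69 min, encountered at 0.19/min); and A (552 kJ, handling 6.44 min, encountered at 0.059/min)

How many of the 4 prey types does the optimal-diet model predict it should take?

3

E/h in descending order: E 188, G 128, A 85.7, B 21.5 kJ/min. The optimal diet is the largest prefix of this list for which every included type satisfies E_i/h_i > R on the types above it.
Rate on top 1: 9.524. G: 128 > 9.524 → include.
Rate on top 2: 37.29. A: 85.7 > 37.29 → include.
Rate on top 3: 47.78. B: 21.5 < 47.78 → exclude; stop.
Optimal diet: E, G, A — 3 of 4 types.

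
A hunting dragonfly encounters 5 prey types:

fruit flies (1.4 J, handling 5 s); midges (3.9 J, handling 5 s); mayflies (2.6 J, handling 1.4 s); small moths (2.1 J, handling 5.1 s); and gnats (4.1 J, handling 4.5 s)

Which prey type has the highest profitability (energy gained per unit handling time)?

Profitability E/h (J/s): fruit flies = 1.4/5 = 0.28, midges = 3.9/5 = 0.78, mayflies = 2.6/1.4 = 1.86, small moths = 2.1/5.1 = 0.412, gnats = 4.1/4.5 = 0.911.
Ranked: mayflies > gnats > midges > small moths > fruit flies.

mayflies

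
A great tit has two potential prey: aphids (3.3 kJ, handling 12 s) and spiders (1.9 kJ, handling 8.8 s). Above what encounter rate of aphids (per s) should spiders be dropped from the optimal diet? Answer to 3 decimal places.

Drop spiders once their profitability E₂/h₂ falls below the rate achievable on aphids alone: E₂/h₂ = λE₁/(1 + λh₁).
Solve for λ: λE₁h₂ = E₂(1 + λh₁) → λ(E₁h₂ − E₂h₁) = E₂ → λ = E₂/(E₁h₂ − E₂h₁).
λ = 1.9/(3.3×8.8 − 1.9×12) = 1.9/6.24 = 0.3045 per s.

0.304 per s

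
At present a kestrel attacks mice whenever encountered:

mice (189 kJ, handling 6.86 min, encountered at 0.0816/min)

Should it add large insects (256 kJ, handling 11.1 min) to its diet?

Current rate: (0.0816×189)/(1 + 0.0816×6.86) = 9.888 kJ/min.
large insects: E/h = 256/11.1 = 23.06 kJ/min.
23.06 > 9.888, so adding large insects raises the average — include it.

Yes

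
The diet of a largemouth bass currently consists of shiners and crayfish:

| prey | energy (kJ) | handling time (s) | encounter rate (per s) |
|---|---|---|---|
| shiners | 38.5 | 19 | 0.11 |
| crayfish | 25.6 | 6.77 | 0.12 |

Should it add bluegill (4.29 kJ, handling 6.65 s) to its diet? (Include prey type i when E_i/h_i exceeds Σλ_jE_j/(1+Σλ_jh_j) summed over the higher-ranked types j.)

Current rate: (0.11×38.5 + 0.12×25.6)/(1 + 0.11×19 + 0.12×6.77) = 1.872 kJ/s.
Profitability of bluegill: 4.29/6.65 = 0.6451 kJ/s.
0.6451 < 1.872, so adding bluegill would lower the average — exclude it.

No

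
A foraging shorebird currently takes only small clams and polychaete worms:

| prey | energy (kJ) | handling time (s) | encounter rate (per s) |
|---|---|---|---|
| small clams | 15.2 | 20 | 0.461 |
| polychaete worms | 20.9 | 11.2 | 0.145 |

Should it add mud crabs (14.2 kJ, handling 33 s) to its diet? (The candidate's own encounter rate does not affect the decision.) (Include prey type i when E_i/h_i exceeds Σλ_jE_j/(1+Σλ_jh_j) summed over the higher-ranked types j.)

No

Intake rate on the current diet: R = (0.461×15.2 + 0.145×20.9) / (1 + 0.461×20 + 0.145×11.2) = 10.04/11.84 = 0.8475 kJ/s.
mud crabs: E/h = 14.2/33 = 0.4303 kJ/s.
Since 0.4303 < R, time spent handling mud crabs is better spent searching.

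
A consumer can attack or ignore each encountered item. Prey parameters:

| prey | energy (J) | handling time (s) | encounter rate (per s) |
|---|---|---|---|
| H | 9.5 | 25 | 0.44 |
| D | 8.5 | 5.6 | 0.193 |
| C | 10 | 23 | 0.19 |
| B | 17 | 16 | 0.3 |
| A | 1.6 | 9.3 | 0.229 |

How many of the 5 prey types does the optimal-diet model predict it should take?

Profitabilities (E/h, J/s): D 1.52, B 1.06, C 0.435, H 0.38, A 0.172. Add prey in this order while the next type's profitability exceeds the intake rate on those already taken.
Rate on top 1: 0.7884. B: 1.06 > 0.7884 → include.
Rate on top 2: 0.9796. C: 0.435 < 0.9796 → exclude; stop.
Optimal diet: D, B — 2 of 5 types.

2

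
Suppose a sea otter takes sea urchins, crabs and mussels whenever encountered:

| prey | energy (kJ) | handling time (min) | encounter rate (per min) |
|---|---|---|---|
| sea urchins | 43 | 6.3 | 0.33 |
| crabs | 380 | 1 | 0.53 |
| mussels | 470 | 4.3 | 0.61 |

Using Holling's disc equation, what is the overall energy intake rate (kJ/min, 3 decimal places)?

Energy encountered per unit search time: 0.33×43 + 0.53×380 + 0.61×470 = 502.3 kJ/min.
Handling time per unit search time: 0.33×6.3 + 0.53×1 + 0.61×4.3 = 5.232.
Rate = 502.3/(1 + 5.232) = 80.6 kJ/min.

80.599 kJ/min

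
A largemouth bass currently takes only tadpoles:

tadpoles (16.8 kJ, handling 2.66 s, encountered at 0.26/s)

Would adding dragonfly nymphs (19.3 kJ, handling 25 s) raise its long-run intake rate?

No

Current rate: (0.26×16.8)/(1 + 0.26×2.66) = 2.582 kJ/s.
dragonfly nymphs: E/h = 19.3/25 = 0.772 kJ/s.
Since 0.772 < R, time spent handling dragonfly nymphs is better spent searching.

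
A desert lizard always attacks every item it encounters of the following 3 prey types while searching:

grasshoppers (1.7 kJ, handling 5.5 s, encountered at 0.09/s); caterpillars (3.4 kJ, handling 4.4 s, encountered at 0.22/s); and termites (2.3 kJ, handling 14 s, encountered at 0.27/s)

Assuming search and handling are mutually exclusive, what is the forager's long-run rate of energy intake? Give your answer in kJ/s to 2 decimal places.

R = Σλ_iE_i / (1 + Σλ_ih_i)
Numerator: 0.09×1.7 + 0.22×3.4 + 0.27×2.3 = 1.522
Denominator: 1 + 0.09×5.5 + 0.22×4.4 + 0.27×14 = 6.243
R = 1.522/6.243 = 0.2438 kJ/s

0.24 kJ/s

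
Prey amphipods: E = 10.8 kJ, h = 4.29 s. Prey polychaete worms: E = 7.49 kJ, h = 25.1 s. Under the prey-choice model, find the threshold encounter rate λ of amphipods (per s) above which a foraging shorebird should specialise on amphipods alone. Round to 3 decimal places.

0.031 per s

The zero-one rule: include polychaete worms iff E₂/h₂ > λE₁/(1+λh₁). Equality gives the switch point.
λE₁h₂ = E₂ + λE₂h₁ ⇒ λ = E₂/(E₁h₂ − E₂h₁) = 7.49/(271.1 − 32.13) = 0.03135 per s.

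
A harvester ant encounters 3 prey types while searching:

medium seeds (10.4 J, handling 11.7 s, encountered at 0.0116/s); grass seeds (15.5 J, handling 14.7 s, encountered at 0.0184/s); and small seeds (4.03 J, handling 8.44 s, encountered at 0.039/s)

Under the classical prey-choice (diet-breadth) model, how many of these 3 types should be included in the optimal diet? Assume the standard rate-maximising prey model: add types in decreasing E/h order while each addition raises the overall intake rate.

E/h in descending order: grass seeds 1.05, medium seeds 0.889, small seeds 0.477 J/s. The optimal diet is the largest prefix of this list for which every included type satisfies E_i/h_i > R on the types above it.
Rate on top 1: 0.2245. medium seeds: 0.889 > 0.2245 → include.
Rate on top 2: 0.2886. small seeds: 0.477 > 0.2886 → include.
Optimal diet: grass seeds, medium seeds, small seeds — 3 of 3 types.

3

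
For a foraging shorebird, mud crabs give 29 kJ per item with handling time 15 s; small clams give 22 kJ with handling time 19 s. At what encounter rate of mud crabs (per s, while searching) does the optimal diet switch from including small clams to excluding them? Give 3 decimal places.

Drop small clams once their profitability E₂/h₂ falls below the rate achievable on mud crabs alone: E₂/h₂ = λE₁/(1 + λh₁).
Solve for λ: λE₁h₂ = E₂(1 + λh₁) → λ(E₁h₂ − E₂h₁) = E₂ → λ = E₂/(E₁h₂ − E₂h₁).
λ = 22/(29×19 − 22×15) = 22/221 = 0.09955 per s.

0.100 per s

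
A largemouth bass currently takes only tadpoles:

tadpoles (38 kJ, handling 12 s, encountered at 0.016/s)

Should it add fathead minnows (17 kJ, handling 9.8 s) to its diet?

Yes

Current rate: (0.016×38)/(1 + 0.016×12) = 0.5101 kJ/s.
Profitability of fathead minnows: 17/9.8 = 1.735 kJ/s.
1.735 > 0.5101, so adding fathead minnows raises the average — include it.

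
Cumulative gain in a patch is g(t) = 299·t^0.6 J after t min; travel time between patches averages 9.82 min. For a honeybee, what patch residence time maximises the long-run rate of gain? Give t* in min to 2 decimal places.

14.73 min

Maximise g(t)/(T+t): set derivative to zero → g'(t)(T+t) = g(t).
g'(t) = 0.6·299·t^-0.4. Setting 0.6·299·t^-0.4 = 299·t^0.6/(9.82+t) gives 0.6(9.82+t) = t, so 0.40·t = 0.6×9.82.
t* = 0.6×9.82/0.40 = 14.73 min.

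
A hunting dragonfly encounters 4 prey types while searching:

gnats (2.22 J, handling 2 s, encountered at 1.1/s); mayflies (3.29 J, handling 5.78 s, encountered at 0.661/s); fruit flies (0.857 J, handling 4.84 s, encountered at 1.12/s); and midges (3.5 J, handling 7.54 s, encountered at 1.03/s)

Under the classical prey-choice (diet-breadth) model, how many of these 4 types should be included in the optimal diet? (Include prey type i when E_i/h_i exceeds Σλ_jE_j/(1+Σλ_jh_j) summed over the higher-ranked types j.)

E/h in descending order: gnats 1.11, mayflies 0.569, midges 0.464, fruit flies 0.177 J/s. The optimal diet is the largest prefix of this list for which every included type satisfies E_i/h_i > R on the types above it.
Rate on top 1: 0.7631. mayflies: 0.569 < 0.7631 → exclude; stop.
Optimal diet: gnats — 1 of 4 types.

1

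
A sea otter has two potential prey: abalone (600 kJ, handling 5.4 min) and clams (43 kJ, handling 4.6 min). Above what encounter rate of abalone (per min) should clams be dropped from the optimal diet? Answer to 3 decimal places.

0.017 per min

The zero-one rule: include clams iff E₂/h₂ > λE₁/(1+λh₁). Equality gives the switch point.
λE₁h₂ = E₂ + λE₂h₁ ⇒ λ = E₂/(E₁h₂ − E₂h₁) = 43/(2760 − 232.2) = 0.01701 per min.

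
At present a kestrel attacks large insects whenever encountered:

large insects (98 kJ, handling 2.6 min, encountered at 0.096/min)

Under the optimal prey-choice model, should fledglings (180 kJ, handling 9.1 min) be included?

Current rate: (0.096×98)/(1 + 0.096×2.6) = 7.529 kJ/min.
fledglings: E/h = 180/9.1 = 19.78 kJ/min.
19.78 > 7.529, so adding fledglings raises the average — include it.

Yes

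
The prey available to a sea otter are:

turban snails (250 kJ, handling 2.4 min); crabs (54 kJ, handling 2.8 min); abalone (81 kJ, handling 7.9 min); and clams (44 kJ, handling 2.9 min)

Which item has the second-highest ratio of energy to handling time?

crabs

In descending order of E/h:
turban snails: 250/2.4 = 104 kJ/min
crabs: 54/2.8 = 19.3 kJ/min
clams: 44/2.9 = 15.2 kJ/min
abalone: 81/7.9 = 10.3 kJ/min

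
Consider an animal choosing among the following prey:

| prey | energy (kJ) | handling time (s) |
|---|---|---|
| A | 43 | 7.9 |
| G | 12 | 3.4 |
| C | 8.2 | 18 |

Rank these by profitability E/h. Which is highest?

In descending order of E/h:
A: 43/7.9 = 5.44 kJ/s
G: 12/3.4 = 3.53 kJ/s
C: 8.2/18 = 0.456 kJ/s

A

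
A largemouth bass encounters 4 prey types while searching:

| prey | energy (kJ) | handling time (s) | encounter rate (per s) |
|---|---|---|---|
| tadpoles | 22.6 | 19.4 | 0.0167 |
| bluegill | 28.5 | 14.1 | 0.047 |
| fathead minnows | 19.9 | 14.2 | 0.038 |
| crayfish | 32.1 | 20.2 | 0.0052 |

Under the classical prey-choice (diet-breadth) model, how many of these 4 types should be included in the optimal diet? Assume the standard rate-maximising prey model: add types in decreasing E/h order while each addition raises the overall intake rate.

Rank by E/h (kJ/s): bluegill 2.02, crayfish 1.59, fathead minnows 1.4, tadpoles 1.16. Include each in turn until the next type's E/h falls below the running intake rate.
Rate on top 1: 0.8056. crayfish: 1.59 > 0.8056 → include.
Rate on top 2: 0.8522. fathead minnows: 1.4 > 0.8522 → include.
Rate on top 3: 0.9806. tadpoles: 1.16 > 0.9806 → include.
Optimal diet: bluegill, crayfish, fathead minnows, tadpoles — 4 of 4 types.

4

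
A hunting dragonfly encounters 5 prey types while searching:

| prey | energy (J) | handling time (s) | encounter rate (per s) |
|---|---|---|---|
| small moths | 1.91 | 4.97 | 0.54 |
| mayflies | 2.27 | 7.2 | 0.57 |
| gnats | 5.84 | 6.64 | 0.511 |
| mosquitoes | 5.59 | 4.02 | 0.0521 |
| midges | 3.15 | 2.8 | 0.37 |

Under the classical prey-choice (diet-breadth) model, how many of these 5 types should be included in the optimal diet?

3

Profitabilities (E/h, J/s): mosquitoes 1.39, midges 1.12, gnats 0.88, small moths 0.384, mayflies 0.315. Add prey in this order while the next type's profitability exceeds the intake rate on those already taken.
Rate on top 1: 0.2408. midges: 1.12 > 0.2408 → include.
Rate on top 2: 0.6488. gnats: 0.88 > 0.6488 → include.
Rate on top 3: 0.7876. small moths: 0.384 < 0.7876 → exclude; stop.
Optimal diet: mosquitoes, midges, gnats — 3 of 5 types.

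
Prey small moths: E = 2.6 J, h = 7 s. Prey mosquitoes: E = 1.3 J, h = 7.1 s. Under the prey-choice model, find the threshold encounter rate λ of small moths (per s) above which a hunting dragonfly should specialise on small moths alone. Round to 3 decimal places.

0.139 per s

At the threshold, the rate on small moths alone equals the profitability of mosquitoes: λ·2.6/(1 + λ·7) = 1.3/7.1 = 0.1831.
Rearranging, λ(2.6 − 0.1831×7) = 0.1831, so λ = 0.1831/1.318 = 0.1389 per s.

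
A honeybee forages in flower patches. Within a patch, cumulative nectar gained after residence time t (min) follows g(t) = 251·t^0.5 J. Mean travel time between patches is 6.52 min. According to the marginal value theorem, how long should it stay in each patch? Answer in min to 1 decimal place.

6.5 min

Optimal t* satisfies g'(t*) = g(t*)/(T + t*).
g'(t) = 0.5·251·t^-0.5. Setting 0.5·251·t^-0.5 = 251·t^0.5/(6.52+t) gives 0.5(6.52+t) = t, so 0.50·t = 0.5×6.52.
t* = 0.5×6.52/0.50 = 6.52 min.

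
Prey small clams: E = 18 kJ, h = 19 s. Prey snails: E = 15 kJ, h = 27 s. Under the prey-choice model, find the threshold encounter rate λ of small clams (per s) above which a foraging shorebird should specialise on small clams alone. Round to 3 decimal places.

Drop snails once their profitability E₂/h₂ falls below the rate achievable on small clams alone: E₂/h₂ = λE₁/(1 + λh₁).
Solve for λ: λE₁h₂ = E₂(1 + λh₁) → λ(E₁h₂ − E₂h₁) = E₂ → λ = E₂/(E₁h₂ − E₂h₁).
λ = 15/(18×27 − 15×19) = 15/201 = 0.07463 per s.

0.075 per s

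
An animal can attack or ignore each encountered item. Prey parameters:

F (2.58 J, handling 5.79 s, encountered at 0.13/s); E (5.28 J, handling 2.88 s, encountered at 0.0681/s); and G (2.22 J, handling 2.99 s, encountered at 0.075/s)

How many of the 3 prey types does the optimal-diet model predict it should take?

Profitabilities (E/h, J/s): E 1.83, G 0.742, F 0.446. Add prey in this order while the next type's profitability exceeds the intake rate on those already taken.
Rate on top 1: 0.3006. G: 0.742 > 0.3006 → include.
Rate on top 2: 0.3704. F: 0.446 > 0.3704 → include.
Optimal diet: E, G, F — 3 of 3 types.

3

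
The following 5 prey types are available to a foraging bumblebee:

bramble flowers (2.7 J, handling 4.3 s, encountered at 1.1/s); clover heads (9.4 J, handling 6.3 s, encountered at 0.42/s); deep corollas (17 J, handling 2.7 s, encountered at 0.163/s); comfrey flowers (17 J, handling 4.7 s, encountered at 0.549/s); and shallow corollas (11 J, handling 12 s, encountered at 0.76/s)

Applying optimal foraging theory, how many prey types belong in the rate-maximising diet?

Profitabilities (E/h, J/s): deep corollas 6.3, comfrey flowers 3.62, clover heads 1.49, shallow corollas 0.917, bramble flowers 0.628. Add prey in this order while the next type's profitability exceeds the intake rate on those already taken.
Rate on top 1: 1.924. comfrey flowers: 3.62 > 1.924 → include.
Rate on top 2: 3.011. clover heads: 1.49 < 3.011 → exclude; stop.
Optimal diet: deep corollas, comfrey flowers — 2 of 5 types.

2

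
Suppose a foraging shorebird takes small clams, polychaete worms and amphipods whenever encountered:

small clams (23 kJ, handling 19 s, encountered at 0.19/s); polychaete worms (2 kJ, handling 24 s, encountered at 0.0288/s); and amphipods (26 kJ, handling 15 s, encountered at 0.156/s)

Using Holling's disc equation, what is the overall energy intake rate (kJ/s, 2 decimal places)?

R = Σλ_iE_i / (1 + Σλ_ih_i)
Numerator: 0.19×23 + 0.0288×2 + 0.156×26 = 8.484
Denominator: 1 + 0.19×19 + 0.0288×24 + 0.156×15 = 7.641
R = 8.484/7.641 = 1.11 kJ/s

1.11 kJ/s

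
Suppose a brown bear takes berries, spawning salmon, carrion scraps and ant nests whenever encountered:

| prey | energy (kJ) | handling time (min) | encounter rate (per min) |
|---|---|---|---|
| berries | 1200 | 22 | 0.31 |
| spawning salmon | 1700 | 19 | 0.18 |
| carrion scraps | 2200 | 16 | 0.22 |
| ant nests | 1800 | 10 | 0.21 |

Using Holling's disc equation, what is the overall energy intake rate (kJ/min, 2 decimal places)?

R = Σλ_iE_i / (1 + Σλ_ih_i)
Numerator: 0.31×1200 + 0.18×1700 + 0.22×2200 + 0.21×1800 = 1540
Denominator: 1 + 0.31×22 + 0.18×19 + 0.22×16 + 0.21×10 = 16.86
R = 1540/16.86 = 91.34 kJ/min

91.34 kJ/min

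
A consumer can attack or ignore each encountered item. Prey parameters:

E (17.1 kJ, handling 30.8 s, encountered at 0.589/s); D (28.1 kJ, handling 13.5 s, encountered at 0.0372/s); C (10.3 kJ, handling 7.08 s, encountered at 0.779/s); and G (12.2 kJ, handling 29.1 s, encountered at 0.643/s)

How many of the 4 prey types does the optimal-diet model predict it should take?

Profitabilities (E/h, kJ/s): D 2.08, C 1.45, E 0.555, G 0.419. Add prey in this order while the next type's profitability exceeds the intake rate on those already taken.
Rate on top 1: 0.6959. C: 1.45 > 0.6959 → include.
Rate on top 2: 1.292. E: 0.555 < 1.292 → exclude; stop.
Optimal diet: D, C — 2 of 4 types.

2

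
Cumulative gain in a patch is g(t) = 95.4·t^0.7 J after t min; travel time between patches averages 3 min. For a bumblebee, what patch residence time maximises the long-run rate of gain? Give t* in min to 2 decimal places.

7.00 min

By the marginal value theorem, leave when the instantaneous gain rate g'(t) equals the habitat-wide average g(t)/(T + t).
g'(t) = 0.7·95.4·t^-0.3. Setting 0.7·95.4·t^-0.3 = 95.4·t^0.7/(3+t) gives 0.7(3+t) = t, so 0.30·t = 0.7×3.
t* = 0.7×3/0.30 = 7 min.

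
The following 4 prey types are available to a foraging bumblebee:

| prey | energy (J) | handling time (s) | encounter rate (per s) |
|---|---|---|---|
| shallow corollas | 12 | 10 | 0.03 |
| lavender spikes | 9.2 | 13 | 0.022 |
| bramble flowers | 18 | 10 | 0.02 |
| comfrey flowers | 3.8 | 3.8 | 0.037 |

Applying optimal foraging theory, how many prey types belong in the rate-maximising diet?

4

Profitabilities (E/h, J/s): bramble flowers 1.8, shallow corollas 1.2, comfrey flowers 1, lavender spikes 0.708. Add prey in this order while the next type's profitability exceeds the intake rate on those already taken.
Rate on top 1: 0.3. shallow corollas: 1.2 > 0.3 → include.
Rate on top 2: 0.48. comfrey flowers: 1 > 0.48 → include.
Rate on top 3: 0.5246. lavender spikes: 0.708 > 0.5246 → include.
Optimal diet: bramble flowers, shallow corollas, comfrey flowers, lavender spikes — 4 of 4 types.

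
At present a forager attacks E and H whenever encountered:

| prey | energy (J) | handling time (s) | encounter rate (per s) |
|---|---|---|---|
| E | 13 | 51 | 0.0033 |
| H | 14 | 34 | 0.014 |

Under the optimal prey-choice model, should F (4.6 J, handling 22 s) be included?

Yes

Current rate: (0.0033×13 + 0.014×14)/(1 + 0.0033×51 + 0.014×34) = 0.1453 J/s.
Profitability of F: 4.6/22 = 0.2091 J/s.
Since 0.2091 > R, including F increases the long-run rate.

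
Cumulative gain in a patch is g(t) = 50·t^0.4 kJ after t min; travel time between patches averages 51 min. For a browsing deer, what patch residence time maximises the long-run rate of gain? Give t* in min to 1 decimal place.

34.0 min

Optimal t* satisfies g'(t*) = g(t*)/(T + t*).
g'(t) = 0.4·50·t^-0.6. Setting 0.4·50·t^-0.6 = 50·t^0.4/(51+t) gives 0.4(51+t) = t, so 0.60·t = 0.4×51.
t* = 0.4×51/0.60 = 34 min.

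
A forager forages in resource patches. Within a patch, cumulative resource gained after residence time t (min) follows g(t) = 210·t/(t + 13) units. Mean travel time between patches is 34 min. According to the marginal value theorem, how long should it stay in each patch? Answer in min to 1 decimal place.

21.0 min

By the marginal value theorem, leave when the instantaneous gain rate g'(t) equals the habitat-wide average g(t)/(T + t).
g'(t) = 210·13/(t + 13)². Setting 210·13/(t+13)² = 210t/[(t+13)(34+t)] gives 13(34+t) = t(t+13), so t² = 13×34 = 442.
t* = √442 = 21.02 min.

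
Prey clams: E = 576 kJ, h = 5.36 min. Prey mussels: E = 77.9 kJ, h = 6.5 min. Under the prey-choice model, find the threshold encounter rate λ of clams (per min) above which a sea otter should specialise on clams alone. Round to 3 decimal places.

0.023 per min

Drop mussels once their profitability E₂/h₂ falls below the rate achievable on clams alone: E₂/h₂ = λE₁/(1 + λh₁).
Solve for λ: λE₁h₂ = E₂(1 + λh₁) → λ(E₁h₂ − E₂h₁) = E₂ → λ = E₂/(E₁h₂ − E₂h₁).
λ = 77.9/(576×6.5 − 77.9×5.36) = 77.9/3326 = 0.02342 per min.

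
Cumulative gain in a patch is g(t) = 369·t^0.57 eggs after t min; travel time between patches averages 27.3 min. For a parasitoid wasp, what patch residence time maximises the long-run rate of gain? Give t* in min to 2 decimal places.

Maximise g(t)/(T+t): set derivative to zero → g'(t)(T+t) = g(t).
g'(t) = 0.57·369·t^-0.43. Setting 0.57·369·t^-0.43 = 369·t^0.57/(27.3+t) gives 0.57(27.3+t) = t, so 0.43·t = 0.57×27.3.
t* = 0.57×27.3/0.43 = 36.19 min.

36.19 min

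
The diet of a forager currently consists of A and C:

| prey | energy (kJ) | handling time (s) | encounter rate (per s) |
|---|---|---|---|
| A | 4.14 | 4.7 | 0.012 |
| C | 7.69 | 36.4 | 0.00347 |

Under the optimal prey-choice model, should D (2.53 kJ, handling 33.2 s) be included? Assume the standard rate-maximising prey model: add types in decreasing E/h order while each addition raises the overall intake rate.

Intake rate on the current diet: R = (0.012×4.14 + 0.00347×7.69) / (1 + 0.012×4.7 + 0.00347×36.4) = 0.07636/1.183 = 0.06457 kJ/s.
Profitability of D: 2.53/33.2 = 0.0762 kJ/s.
Since 0.0762 > R, including D increases the long-run rate.

Yes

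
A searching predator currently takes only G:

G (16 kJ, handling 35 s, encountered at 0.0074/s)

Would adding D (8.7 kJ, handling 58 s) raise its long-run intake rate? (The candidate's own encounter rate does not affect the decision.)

Yes

On G alone, R = ΣλE/(1+Σλh) = 0.1184/1.259 = 0.09404 kJ/s.
D: E/h = 8.7/58 = 0.15 kJ/s.
Since 0.15 > R, including D increases the long-run rate.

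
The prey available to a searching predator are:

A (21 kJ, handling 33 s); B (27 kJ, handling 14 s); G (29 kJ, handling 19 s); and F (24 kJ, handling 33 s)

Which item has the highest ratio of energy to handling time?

Profitability E/h (kJ/s): A = 21/33 = 0.636, B = 27/14 = 1.93, G = 29/19 = 1.53, F = 24/33 = 0.727.
Ranked: B > G > F > A.

B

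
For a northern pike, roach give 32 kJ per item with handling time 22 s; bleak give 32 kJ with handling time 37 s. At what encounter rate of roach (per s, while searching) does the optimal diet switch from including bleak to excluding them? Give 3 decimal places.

Drop bleak once their profitability E₂/h₂ falls below the rate achievable on roach alone: E₂/h₂ = λE₁/(1 + λh₁).
Solve for λ: λE₁h₂ = E₂(1 + λh₁) → λ(E₁h₂ − E₂h₁) = E₂ → λ = E₂/(E₁h₂ − E₂h₁).
λ = 32/(32×37 − 32×22) = 32/480 = 0.06667 per s.

0.067 per s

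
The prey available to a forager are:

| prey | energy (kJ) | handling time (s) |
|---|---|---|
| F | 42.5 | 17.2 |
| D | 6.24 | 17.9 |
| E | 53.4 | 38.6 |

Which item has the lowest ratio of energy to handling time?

Profitability E/h (kJ/s): F = 42.5/17.2 = 2.47, D = 6.24/17.9 = 0.349, E = 53.4/38.6 = 1.38.
Ranked: F > E > D.

D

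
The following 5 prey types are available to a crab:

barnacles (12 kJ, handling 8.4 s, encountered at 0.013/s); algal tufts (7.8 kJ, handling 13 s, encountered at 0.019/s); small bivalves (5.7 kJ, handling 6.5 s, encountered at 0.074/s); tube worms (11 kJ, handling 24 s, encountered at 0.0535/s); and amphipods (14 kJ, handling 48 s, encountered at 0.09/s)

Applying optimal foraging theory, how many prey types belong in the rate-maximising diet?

E/h in descending order: barnacles 1.43, small bivalves 0.877, algal tufts 0.6, tube worms 0.458, amphipods 0.292 kJ/s. The optimal diet is the largest prefix of this list for which every included type satisfies E_i/h_i > R on the types above it.
Rate on top 1: 0.1406. small bivalves: 0.877 > 0.1406 → include.
Rate on top 2: 0.3634. algal tufts: 0.6 > 0.3634 → include.
Rate on top 3: 0.3952. tube worms: 0.458 > 0.3952 → include.
Rate on top 4: 0.4212. amphipods: 0.292 < 0.4212 → exclude; stop.
Optimal diet: barnacles, small bivalves, algal tufts, tube worms — 4 of 5 types.

4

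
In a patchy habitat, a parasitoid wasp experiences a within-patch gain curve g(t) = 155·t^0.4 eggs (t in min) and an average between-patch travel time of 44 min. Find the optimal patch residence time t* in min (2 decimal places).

29.33 min

Optimal t* satisfies g'(t*) = g(t*)/(T + t*).
g'(t) = 0.4·155·t^-0.6. Setting 0.4·155·t^-0.6 = 155·t^0.4/(44+t) gives 0.4(44+t) = t, so 0.60·t = 0.4×44.
t* = 0.4×44/0.60 = 29.33 min.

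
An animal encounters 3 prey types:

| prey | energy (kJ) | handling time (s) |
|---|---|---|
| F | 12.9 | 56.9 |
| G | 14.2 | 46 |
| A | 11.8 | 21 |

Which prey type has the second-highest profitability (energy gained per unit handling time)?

Profitability E/h (kJ/s): F = 12.9/56.9 = 0.227, G = 14.2/46 = 0.309, A = 11.8/21 = 0.562.
Ranked: A > G > F.

G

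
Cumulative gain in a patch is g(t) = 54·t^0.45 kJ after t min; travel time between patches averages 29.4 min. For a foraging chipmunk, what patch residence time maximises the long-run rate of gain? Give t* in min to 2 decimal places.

24.05 min

Maximise g(t)/(T+t): set derivative to zero → g'(t)(T+t) = g(t).
g'(t) = 0.45·54·t^-0.55. Setting 0.45·54·t^-0.55 = 54·t^0.45/(29.4+t) gives 0.45(29.4+t) = t, so 0.55·t = 0.45×29.4.
t* = 0.45×29.4/0.55 = 24.05 min.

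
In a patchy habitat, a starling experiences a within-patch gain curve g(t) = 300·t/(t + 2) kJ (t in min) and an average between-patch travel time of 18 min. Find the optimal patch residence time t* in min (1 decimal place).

Optimal t* satisfies g'(t*) = g(t*)/(T + t*).
g'(t) = 300·2/(t + 2)². Setting 300·2/(t+2)² = 300t/[(t+2)(18+t)] gives 2(18+t) = t(t+2), so t² = 2×18 = 36.
t* = √36 = 6 min.

6.0 min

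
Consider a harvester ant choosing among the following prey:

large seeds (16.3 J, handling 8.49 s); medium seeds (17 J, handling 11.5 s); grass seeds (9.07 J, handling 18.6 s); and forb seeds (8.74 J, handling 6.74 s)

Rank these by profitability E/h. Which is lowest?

In descending order of E/h:
large seeds: 16.3/8.49 = 1.92 J/s
medium seeds: 17/11.5 = 1.48 J/s
forb seeds: 8.74/6.74 = 1.3 J/s
grass seeds: 9.07/18.6 = 0.488 J/s

grass seeds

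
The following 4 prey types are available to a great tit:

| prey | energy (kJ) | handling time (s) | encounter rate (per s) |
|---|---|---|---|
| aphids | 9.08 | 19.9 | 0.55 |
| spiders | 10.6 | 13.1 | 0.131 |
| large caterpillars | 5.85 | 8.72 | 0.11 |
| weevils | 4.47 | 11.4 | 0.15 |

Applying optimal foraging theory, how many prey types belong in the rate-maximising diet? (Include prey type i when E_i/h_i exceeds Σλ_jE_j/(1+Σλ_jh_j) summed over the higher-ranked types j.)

Profitabilities (E/h, kJ/s): spiders 0.809, large caterpillars 0.671, aphids 0.456, weevils 0.392. Add prey in this order while the next type's profitability exceeds the intake rate on those already taken.
Rate on top 1: 0.5112. large caterpillars: 0.671 > 0.5112 → include.
Rate on top 2: 0.5529. aphids: 0.456 < 0.5529 → exclude; stop.
Optimal diet: spiders, large caterpillars — 2 of 4 types.

2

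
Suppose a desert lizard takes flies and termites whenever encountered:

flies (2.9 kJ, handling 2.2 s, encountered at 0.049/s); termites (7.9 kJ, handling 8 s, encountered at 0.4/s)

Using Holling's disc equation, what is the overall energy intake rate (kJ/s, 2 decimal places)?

R = (0.049×2.9 + 0.4×7.9) / (1 + 0.049×2.2 + 0.4×8) = 3.302/4.308 = 0.7665 kJ/s.

0.77 kJ/s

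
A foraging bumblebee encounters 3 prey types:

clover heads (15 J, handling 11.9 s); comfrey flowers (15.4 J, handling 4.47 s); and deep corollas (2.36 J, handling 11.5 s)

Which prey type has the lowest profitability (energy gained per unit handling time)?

deep corollas

Profitability E/h (J/s): clover heads = 15/11.9 = 1.26, comfrey flowers = 15.4/4.47 = 3.45, deep corollas = 2.36/11.5 = 0.205.
Ranked: comfrey flowers > clover heads > deep corollas.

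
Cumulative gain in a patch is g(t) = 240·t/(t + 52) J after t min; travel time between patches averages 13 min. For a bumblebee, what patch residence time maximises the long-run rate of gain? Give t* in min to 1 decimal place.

Optimal t* satisfies g'(t*) = g(t*)/(T + t*).
g'(t) = 240·52/(t + 52)². Setting 240·52/(t+52)² = 240t/[(t+52)(13+t)] gives 52(13+t) = t(t+52), so t² = 52×13 = 676.
t* = √676 = 26 min.

26.0 min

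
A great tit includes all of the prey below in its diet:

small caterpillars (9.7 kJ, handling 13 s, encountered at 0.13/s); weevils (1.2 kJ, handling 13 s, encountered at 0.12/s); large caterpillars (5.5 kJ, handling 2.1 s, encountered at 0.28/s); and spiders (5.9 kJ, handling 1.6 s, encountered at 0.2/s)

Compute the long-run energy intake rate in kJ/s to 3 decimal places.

0.800 kJ/s

Energy encountered per unit search time: 0.13×9.7 + 0.12×1.2 + 0.28×5.5 + 0.2×5.9 = 4.125 kJ/s.
Handling time per unit search time: 0.13×13 + 0.12×13 + 0.28×2.1 + 0.2×1.6 = 4.158.
Rate = 4.125/(1 + 4.158) = 0.7997 kJ/s.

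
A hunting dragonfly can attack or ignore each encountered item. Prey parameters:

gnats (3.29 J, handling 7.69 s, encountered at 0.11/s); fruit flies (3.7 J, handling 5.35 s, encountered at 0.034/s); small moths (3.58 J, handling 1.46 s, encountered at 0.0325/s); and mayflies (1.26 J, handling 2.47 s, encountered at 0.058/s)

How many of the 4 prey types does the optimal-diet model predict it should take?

4

E/h in descending order: small moths 2.45, fruit flies 0.692, mayflies 0.51, gnats 0.428 J/s. The optimal diet is the largest prefix of this list for which every included type satisfies E_i/h_i > R on the types above it.
Rate on top 1: 0.1111. fruit flies: 0.692 > 0.1111 → include.
Rate on top 2: 0.197. mayflies: 0.51 > 0.197 → include.
Rate on top 3: 0.2297. gnats: 0.428 > 0.2297 → include.
Optimal diet: small moths, fruit flies, mayflies, gnats — 4 of 4 types.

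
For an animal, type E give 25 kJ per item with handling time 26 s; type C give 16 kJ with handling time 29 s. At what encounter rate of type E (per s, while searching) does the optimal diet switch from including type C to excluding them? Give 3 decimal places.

0.052 per s

At the threshold, the rate on type E alone equals the profitability of type C: λ·25/(1 + λ·26) = 16/29 = 0.5517.
Rearranging, λ(25 − 0.5517×26) = 0.5517, so λ = 0.5517/10.66 = 0.05178 per s.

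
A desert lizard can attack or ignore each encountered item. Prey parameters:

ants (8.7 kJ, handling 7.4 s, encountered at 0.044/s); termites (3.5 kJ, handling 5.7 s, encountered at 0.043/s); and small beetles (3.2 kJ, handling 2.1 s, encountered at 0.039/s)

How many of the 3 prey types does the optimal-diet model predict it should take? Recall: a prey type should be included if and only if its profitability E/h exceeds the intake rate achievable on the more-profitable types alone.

3

E/h in descending order: small beetles 1.52, ants 1.18, termites 0.614 kJ/s. The optimal diet is the largest prefix of this list for which every included type satisfies E_i/h_i > R on the types above it.
Rate on top 1: 0.1154. ants: 1.18 > 0.1154 → include.
Rate on top 2: 0.3606. termites: 0.614 > 0.3606 → include.
Optimal diet: small beetles, ants, termites — 3 of 3 types.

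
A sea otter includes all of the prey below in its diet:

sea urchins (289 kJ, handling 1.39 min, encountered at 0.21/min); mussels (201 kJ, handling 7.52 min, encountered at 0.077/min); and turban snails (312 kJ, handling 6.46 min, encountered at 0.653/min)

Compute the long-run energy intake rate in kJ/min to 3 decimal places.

45.966 kJ/min

Energy encountered per unit search time: 0.21×289 + 0.077×201 + 0.653×312 = 279.9 kJ/min.
Handling time per unit search time: 0.21×1.39 + 0.077×7.52 + 0.653×6.46 = 5.089.
Rate = 279.9/(1 + 5.089) = 45.97 kJ/min.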